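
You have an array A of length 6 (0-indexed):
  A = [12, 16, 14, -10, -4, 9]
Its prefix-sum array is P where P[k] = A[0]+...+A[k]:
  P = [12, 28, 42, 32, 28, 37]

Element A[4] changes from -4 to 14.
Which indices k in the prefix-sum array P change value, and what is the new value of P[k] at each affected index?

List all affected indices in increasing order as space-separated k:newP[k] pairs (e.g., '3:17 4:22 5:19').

Answer: 4:46 5:55

Derivation:
P[k] = A[0] + ... + A[k]
P[k] includes A[4] iff k >= 4
Affected indices: 4, 5, ..., 5; delta = 18
  P[4]: 28 + 18 = 46
  P[5]: 37 + 18 = 55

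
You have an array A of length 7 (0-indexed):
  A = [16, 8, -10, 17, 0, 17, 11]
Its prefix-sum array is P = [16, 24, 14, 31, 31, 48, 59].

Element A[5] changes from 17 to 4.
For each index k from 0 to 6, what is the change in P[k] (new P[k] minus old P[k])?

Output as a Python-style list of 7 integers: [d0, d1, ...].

Answer: [0, 0, 0, 0, 0, -13, -13]

Derivation:
Element change: A[5] 17 -> 4, delta = -13
For k < 5: P[k] unchanged, delta_P[k] = 0
For k >= 5: P[k] shifts by exactly -13
Delta array: [0, 0, 0, 0, 0, -13, -13]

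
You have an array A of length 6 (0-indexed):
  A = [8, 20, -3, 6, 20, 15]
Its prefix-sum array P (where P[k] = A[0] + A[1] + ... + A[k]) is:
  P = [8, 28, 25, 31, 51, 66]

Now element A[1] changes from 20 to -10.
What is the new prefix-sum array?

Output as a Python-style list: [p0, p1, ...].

Answer: [8, -2, -5, 1, 21, 36]

Derivation:
Change: A[1] 20 -> -10, delta = -30
P[k] for k < 1: unchanged (A[1] not included)
P[k] for k >= 1: shift by delta = -30
  P[0] = 8 + 0 = 8
  P[1] = 28 + -30 = -2
  P[2] = 25 + -30 = -5
  P[3] = 31 + -30 = 1
  P[4] = 51 + -30 = 21
  P[5] = 66 + -30 = 36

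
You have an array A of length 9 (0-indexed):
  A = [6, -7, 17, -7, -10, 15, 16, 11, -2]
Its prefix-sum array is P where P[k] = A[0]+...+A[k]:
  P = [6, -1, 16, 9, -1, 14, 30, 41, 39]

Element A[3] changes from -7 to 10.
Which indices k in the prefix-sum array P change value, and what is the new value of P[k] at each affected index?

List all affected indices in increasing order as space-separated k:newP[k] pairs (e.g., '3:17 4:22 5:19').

Answer: 3:26 4:16 5:31 6:47 7:58 8:56

Derivation:
P[k] = A[0] + ... + A[k]
P[k] includes A[3] iff k >= 3
Affected indices: 3, 4, ..., 8; delta = 17
  P[3]: 9 + 17 = 26
  P[4]: -1 + 17 = 16
  P[5]: 14 + 17 = 31
  P[6]: 30 + 17 = 47
  P[7]: 41 + 17 = 58
  P[8]: 39 + 17 = 56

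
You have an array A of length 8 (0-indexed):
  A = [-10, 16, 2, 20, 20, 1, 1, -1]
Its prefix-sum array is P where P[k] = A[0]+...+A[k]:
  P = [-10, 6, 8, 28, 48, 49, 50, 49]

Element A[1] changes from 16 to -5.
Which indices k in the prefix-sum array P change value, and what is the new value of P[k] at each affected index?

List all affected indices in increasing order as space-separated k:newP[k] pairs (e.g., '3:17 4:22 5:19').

Answer: 1:-15 2:-13 3:7 4:27 5:28 6:29 7:28

Derivation:
P[k] = A[0] + ... + A[k]
P[k] includes A[1] iff k >= 1
Affected indices: 1, 2, ..., 7; delta = -21
  P[1]: 6 + -21 = -15
  P[2]: 8 + -21 = -13
  P[3]: 28 + -21 = 7
  P[4]: 48 + -21 = 27
  P[5]: 49 + -21 = 28
  P[6]: 50 + -21 = 29
  P[7]: 49 + -21 = 28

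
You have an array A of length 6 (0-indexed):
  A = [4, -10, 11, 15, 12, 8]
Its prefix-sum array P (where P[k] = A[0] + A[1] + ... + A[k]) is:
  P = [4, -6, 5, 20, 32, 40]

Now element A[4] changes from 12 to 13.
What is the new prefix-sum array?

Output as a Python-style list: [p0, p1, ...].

Answer: [4, -6, 5, 20, 33, 41]

Derivation:
Change: A[4] 12 -> 13, delta = 1
P[k] for k < 4: unchanged (A[4] not included)
P[k] for k >= 4: shift by delta = 1
  P[0] = 4 + 0 = 4
  P[1] = -6 + 0 = -6
  P[2] = 5 + 0 = 5
  P[3] = 20 + 0 = 20
  P[4] = 32 + 1 = 33
  P[5] = 40 + 1 = 41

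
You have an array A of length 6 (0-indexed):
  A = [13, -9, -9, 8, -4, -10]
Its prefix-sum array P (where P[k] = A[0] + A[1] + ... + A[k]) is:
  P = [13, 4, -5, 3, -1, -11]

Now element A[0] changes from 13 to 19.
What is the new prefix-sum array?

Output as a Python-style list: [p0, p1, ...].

Answer: [19, 10, 1, 9, 5, -5]

Derivation:
Change: A[0] 13 -> 19, delta = 6
P[k] for k < 0: unchanged (A[0] not included)
P[k] for k >= 0: shift by delta = 6
  P[0] = 13 + 6 = 19
  P[1] = 4 + 6 = 10
  P[2] = -5 + 6 = 1
  P[3] = 3 + 6 = 9
  P[4] = -1 + 6 = 5
  P[5] = -11 + 6 = -5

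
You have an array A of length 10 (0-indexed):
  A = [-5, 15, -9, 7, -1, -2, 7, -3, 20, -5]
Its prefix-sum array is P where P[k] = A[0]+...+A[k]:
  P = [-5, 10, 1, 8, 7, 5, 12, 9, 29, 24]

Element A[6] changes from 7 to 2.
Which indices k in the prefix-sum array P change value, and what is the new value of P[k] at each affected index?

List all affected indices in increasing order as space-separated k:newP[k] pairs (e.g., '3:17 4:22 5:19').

P[k] = A[0] + ... + A[k]
P[k] includes A[6] iff k >= 6
Affected indices: 6, 7, ..., 9; delta = -5
  P[6]: 12 + -5 = 7
  P[7]: 9 + -5 = 4
  P[8]: 29 + -5 = 24
  P[9]: 24 + -5 = 19

Answer: 6:7 7:4 8:24 9:19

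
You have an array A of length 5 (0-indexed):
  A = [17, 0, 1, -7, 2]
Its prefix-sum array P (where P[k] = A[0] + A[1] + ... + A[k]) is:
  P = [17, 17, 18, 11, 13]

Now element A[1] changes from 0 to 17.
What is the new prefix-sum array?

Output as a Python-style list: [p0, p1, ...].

Change: A[1] 0 -> 17, delta = 17
P[k] for k < 1: unchanged (A[1] not included)
P[k] for k >= 1: shift by delta = 17
  P[0] = 17 + 0 = 17
  P[1] = 17 + 17 = 34
  P[2] = 18 + 17 = 35
  P[3] = 11 + 17 = 28
  P[4] = 13 + 17 = 30

Answer: [17, 34, 35, 28, 30]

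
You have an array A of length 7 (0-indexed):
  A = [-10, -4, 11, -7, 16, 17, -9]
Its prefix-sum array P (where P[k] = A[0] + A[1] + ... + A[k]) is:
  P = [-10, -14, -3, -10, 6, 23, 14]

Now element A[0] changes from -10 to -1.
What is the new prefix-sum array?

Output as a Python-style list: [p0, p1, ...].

Change: A[0] -10 -> -1, delta = 9
P[k] for k < 0: unchanged (A[0] not included)
P[k] for k >= 0: shift by delta = 9
  P[0] = -10 + 9 = -1
  P[1] = -14 + 9 = -5
  P[2] = -3 + 9 = 6
  P[3] = -10 + 9 = -1
  P[4] = 6 + 9 = 15
  P[5] = 23 + 9 = 32
  P[6] = 14 + 9 = 23

Answer: [-1, -5, 6, -1, 15, 32, 23]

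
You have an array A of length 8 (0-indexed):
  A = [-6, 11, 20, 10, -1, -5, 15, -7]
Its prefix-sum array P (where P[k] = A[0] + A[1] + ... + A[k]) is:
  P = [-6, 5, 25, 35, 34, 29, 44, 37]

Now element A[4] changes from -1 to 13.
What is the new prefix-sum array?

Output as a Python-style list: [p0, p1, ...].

Answer: [-6, 5, 25, 35, 48, 43, 58, 51]

Derivation:
Change: A[4] -1 -> 13, delta = 14
P[k] for k < 4: unchanged (A[4] not included)
P[k] for k >= 4: shift by delta = 14
  P[0] = -6 + 0 = -6
  P[1] = 5 + 0 = 5
  P[2] = 25 + 0 = 25
  P[3] = 35 + 0 = 35
  P[4] = 34 + 14 = 48
  P[5] = 29 + 14 = 43
  P[6] = 44 + 14 = 58
  P[7] = 37 + 14 = 51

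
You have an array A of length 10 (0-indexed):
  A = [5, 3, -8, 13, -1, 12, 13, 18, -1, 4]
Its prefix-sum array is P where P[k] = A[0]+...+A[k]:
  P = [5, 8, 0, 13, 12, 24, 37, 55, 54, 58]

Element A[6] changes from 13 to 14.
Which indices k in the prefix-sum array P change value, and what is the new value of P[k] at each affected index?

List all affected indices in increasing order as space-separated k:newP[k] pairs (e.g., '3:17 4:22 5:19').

Answer: 6:38 7:56 8:55 9:59

Derivation:
P[k] = A[0] + ... + A[k]
P[k] includes A[6] iff k >= 6
Affected indices: 6, 7, ..., 9; delta = 1
  P[6]: 37 + 1 = 38
  P[7]: 55 + 1 = 56
  P[8]: 54 + 1 = 55
  P[9]: 58 + 1 = 59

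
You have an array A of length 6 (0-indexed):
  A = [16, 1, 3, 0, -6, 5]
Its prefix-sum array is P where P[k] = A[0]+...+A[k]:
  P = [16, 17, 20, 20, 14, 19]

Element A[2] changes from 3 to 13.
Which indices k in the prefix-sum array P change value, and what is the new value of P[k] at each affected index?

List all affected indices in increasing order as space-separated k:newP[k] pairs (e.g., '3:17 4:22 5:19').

P[k] = A[0] + ... + A[k]
P[k] includes A[2] iff k >= 2
Affected indices: 2, 3, ..., 5; delta = 10
  P[2]: 20 + 10 = 30
  P[3]: 20 + 10 = 30
  P[4]: 14 + 10 = 24
  P[5]: 19 + 10 = 29

Answer: 2:30 3:30 4:24 5:29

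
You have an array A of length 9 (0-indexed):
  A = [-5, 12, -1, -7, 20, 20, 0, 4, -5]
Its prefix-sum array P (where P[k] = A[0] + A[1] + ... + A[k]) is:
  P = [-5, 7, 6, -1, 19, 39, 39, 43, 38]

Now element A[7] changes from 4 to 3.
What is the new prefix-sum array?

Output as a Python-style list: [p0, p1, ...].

Answer: [-5, 7, 6, -1, 19, 39, 39, 42, 37]

Derivation:
Change: A[7] 4 -> 3, delta = -1
P[k] for k < 7: unchanged (A[7] not included)
P[k] for k >= 7: shift by delta = -1
  P[0] = -5 + 0 = -5
  P[1] = 7 + 0 = 7
  P[2] = 6 + 0 = 6
  P[3] = -1 + 0 = -1
  P[4] = 19 + 0 = 19
  P[5] = 39 + 0 = 39
  P[6] = 39 + 0 = 39
  P[7] = 43 + -1 = 42
  P[8] = 38 + -1 = 37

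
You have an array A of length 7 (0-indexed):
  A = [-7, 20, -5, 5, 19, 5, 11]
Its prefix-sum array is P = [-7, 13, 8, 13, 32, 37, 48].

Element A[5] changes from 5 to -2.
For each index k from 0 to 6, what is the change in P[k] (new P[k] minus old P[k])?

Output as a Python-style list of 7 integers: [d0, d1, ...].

Element change: A[5] 5 -> -2, delta = -7
For k < 5: P[k] unchanged, delta_P[k] = 0
For k >= 5: P[k] shifts by exactly -7
Delta array: [0, 0, 0, 0, 0, -7, -7]

Answer: [0, 0, 0, 0, 0, -7, -7]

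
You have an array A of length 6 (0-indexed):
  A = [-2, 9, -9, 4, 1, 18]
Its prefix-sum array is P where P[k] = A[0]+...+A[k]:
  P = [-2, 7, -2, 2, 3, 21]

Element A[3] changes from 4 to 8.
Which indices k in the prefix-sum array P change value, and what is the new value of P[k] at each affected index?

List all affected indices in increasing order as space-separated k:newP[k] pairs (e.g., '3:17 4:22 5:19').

P[k] = A[0] + ... + A[k]
P[k] includes A[3] iff k >= 3
Affected indices: 3, 4, ..., 5; delta = 4
  P[3]: 2 + 4 = 6
  P[4]: 3 + 4 = 7
  P[5]: 21 + 4 = 25

Answer: 3:6 4:7 5:25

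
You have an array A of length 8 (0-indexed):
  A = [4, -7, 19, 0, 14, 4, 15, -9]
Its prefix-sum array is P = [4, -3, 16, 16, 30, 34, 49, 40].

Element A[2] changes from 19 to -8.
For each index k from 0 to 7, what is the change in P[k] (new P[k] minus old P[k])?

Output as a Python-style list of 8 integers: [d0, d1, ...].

Element change: A[2] 19 -> -8, delta = -27
For k < 2: P[k] unchanged, delta_P[k] = 0
For k >= 2: P[k] shifts by exactly -27
Delta array: [0, 0, -27, -27, -27, -27, -27, -27]

Answer: [0, 0, -27, -27, -27, -27, -27, -27]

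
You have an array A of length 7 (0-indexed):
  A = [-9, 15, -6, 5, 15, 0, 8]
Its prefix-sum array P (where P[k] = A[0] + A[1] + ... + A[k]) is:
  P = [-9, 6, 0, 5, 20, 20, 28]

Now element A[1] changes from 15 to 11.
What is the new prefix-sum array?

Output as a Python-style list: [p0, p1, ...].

Change: A[1] 15 -> 11, delta = -4
P[k] for k < 1: unchanged (A[1] not included)
P[k] for k >= 1: shift by delta = -4
  P[0] = -9 + 0 = -9
  P[1] = 6 + -4 = 2
  P[2] = 0 + -4 = -4
  P[3] = 5 + -4 = 1
  P[4] = 20 + -4 = 16
  P[5] = 20 + -4 = 16
  P[6] = 28 + -4 = 24

Answer: [-9, 2, -4, 1, 16, 16, 24]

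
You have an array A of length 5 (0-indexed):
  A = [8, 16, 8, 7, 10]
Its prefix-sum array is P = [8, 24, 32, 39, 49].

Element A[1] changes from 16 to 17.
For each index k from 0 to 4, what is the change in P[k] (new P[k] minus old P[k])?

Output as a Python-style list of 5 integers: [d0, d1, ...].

Element change: A[1] 16 -> 17, delta = 1
For k < 1: P[k] unchanged, delta_P[k] = 0
For k >= 1: P[k] shifts by exactly 1
Delta array: [0, 1, 1, 1, 1]

Answer: [0, 1, 1, 1, 1]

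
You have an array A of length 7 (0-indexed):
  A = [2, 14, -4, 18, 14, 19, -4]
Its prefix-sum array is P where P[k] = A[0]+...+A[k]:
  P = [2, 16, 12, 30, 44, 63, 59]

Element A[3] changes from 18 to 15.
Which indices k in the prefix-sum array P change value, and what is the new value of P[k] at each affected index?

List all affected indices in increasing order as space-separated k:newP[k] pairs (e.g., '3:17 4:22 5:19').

Answer: 3:27 4:41 5:60 6:56

Derivation:
P[k] = A[0] + ... + A[k]
P[k] includes A[3] iff k >= 3
Affected indices: 3, 4, ..., 6; delta = -3
  P[3]: 30 + -3 = 27
  P[4]: 44 + -3 = 41
  P[5]: 63 + -3 = 60
  P[6]: 59 + -3 = 56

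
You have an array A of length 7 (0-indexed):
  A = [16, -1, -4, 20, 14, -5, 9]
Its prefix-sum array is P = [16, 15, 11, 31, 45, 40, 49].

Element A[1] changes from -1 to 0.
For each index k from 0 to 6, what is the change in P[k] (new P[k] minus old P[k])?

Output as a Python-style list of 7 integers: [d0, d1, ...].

Element change: A[1] -1 -> 0, delta = 1
For k < 1: P[k] unchanged, delta_P[k] = 0
For k >= 1: P[k] shifts by exactly 1
Delta array: [0, 1, 1, 1, 1, 1, 1]

Answer: [0, 1, 1, 1, 1, 1, 1]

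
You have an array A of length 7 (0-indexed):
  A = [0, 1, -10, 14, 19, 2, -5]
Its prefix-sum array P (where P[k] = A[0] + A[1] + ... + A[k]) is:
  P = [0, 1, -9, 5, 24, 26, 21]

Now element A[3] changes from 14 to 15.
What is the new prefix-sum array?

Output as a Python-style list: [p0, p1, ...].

Change: A[3] 14 -> 15, delta = 1
P[k] for k < 3: unchanged (A[3] not included)
P[k] for k >= 3: shift by delta = 1
  P[0] = 0 + 0 = 0
  P[1] = 1 + 0 = 1
  P[2] = -9 + 0 = -9
  P[3] = 5 + 1 = 6
  P[4] = 24 + 1 = 25
  P[5] = 26 + 1 = 27
  P[6] = 21 + 1 = 22

Answer: [0, 1, -9, 6, 25, 27, 22]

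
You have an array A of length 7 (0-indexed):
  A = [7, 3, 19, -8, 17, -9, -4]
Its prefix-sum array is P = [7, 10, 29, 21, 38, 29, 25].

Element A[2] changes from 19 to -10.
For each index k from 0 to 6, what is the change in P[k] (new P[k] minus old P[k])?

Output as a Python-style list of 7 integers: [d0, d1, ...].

Element change: A[2] 19 -> -10, delta = -29
For k < 2: P[k] unchanged, delta_P[k] = 0
For k >= 2: P[k] shifts by exactly -29
Delta array: [0, 0, -29, -29, -29, -29, -29]

Answer: [0, 0, -29, -29, -29, -29, -29]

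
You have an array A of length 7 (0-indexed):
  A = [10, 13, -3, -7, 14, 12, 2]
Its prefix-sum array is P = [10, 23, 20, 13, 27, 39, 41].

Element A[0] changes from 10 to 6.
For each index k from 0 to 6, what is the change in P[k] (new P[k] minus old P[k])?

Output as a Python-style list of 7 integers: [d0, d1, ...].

Answer: [-4, -4, -4, -4, -4, -4, -4]

Derivation:
Element change: A[0] 10 -> 6, delta = -4
For k < 0: P[k] unchanged, delta_P[k] = 0
For k >= 0: P[k] shifts by exactly -4
Delta array: [-4, -4, -4, -4, -4, -4, -4]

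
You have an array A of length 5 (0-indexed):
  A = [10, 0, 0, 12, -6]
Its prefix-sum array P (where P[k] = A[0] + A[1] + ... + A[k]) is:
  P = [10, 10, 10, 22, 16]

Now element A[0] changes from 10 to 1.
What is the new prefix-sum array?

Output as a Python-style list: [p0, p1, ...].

Answer: [1, 1, 1, 13, 7]

Derivation:
Change: A[0] 10 -> 1, delta = -9
P[k] for k < 0: unchanged (A[0] not included)
P[k] for k >= 0: shift by delta = -9
  P[0] = 10 + -9 = 1
  P[1] = 10 + -9 = 1
  P[2] = 10 + -9 = 1
  P[3] = 22 + -9 = 13
  P[4] = 16 + -9 = 7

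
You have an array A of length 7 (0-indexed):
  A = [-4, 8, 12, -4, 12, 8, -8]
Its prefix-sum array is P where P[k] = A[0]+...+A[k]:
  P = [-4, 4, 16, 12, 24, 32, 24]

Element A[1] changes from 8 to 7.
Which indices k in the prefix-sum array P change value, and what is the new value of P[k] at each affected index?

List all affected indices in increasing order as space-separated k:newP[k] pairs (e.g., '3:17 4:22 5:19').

P[k] = A[0] + ... + A[k]
P[k] includes A[1] iff k >= 1
Affected indices: 1, 2, ..., 6; delta = -1
  P[1]: 4 + -1 = 3
  P[2]: 16 + -1 = 15
  P[3]: 12 + -1 = 11
  P[4]: 24 + -1 = 23
  P[5]: 32 + -1 = 31
  P[6]: 24 + -1 = 23

Answer: 1:3 2:15 3:11 4:23 5:31 6:23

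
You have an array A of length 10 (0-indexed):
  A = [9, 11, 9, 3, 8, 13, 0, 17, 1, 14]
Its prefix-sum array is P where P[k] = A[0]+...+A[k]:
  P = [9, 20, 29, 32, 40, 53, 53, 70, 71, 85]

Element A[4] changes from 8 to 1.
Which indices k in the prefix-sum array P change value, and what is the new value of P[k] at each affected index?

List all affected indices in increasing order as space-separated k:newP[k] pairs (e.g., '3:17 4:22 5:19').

P[k] = A[0] + ... + A[k]
P[k] includes A[4] iff k >= 4
Affected indices: 4, 5, ..., 9; delta = -7
  P[4]: 40 + -7 = 33
  P[5]: 53 + -7 = 46
  P[6]: 53 + -7 = 46
  P[7]: 70 + -7 = 63
  P[8]: 71 + -7 = 64
  P[9]: 85 + -7 = 78

Answer: 4:33 5:46 6:46 7:63 8:64 9:78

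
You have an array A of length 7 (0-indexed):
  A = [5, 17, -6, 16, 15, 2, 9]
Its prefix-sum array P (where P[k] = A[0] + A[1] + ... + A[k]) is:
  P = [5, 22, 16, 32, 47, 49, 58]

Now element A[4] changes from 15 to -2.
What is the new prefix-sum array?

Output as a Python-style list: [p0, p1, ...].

Change: A[4] 15 -> -2, delta = -17
P[k] for k < 4: unchanged (A[4] not included)
P[k] for k >= 4: shift by delta = -17
  P[0] = 5 + 0 = 5
  P[1] = 22 + 0 = 22
  P[2] = 16 + 0 = 16
  P[3] = 32 + 0 = 32
  P[4] = 47 + -17 = 30
  P[5] = 49 + -17 = 32
  P[6] = 58 + -17 = 41

Answer: [5, 22, 16, 32, 30, 32, 41]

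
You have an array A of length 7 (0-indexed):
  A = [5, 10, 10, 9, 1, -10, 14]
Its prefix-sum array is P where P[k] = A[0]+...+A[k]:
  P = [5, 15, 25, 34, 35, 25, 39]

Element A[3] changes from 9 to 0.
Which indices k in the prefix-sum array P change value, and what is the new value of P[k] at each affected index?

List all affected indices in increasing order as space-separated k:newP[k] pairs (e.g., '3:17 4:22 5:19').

P[k] = A[0] + ... + A[k]
P[k] includes A[3] iff k >= 3
Affected indices: 3, 4, ..., 6; delta = -9
  P[3]: 34 + -9 = 25
  P[4]: 35 + -9 = 26
  P[5]: 25 + -9 = 16
  P[6]: 39 + -9 = 30

Answer: 3:25 4:26 5:16 6:30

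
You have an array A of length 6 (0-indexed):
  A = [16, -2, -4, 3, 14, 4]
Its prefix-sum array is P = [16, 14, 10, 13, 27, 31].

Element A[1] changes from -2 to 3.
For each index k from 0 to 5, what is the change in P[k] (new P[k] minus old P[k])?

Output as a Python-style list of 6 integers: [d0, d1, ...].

Answer: [0, 5, 5, 5, 5, 5]

Derivation:
Element change: A[1] -2 -> 3, delta = 5
For k < 1: P[k] unchanged, delta_P[k] = 0
For k >= 1: P[k] shifts by exactly 5
Delta array: [0, 5, 5, 5, 5, 5]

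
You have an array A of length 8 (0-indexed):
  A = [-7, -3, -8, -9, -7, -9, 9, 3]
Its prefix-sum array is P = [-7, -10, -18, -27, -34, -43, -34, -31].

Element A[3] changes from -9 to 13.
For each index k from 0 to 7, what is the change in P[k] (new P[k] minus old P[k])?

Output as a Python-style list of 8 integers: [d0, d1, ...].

Answer: [0, 0, 0, 22, 22, 22, 22, 22]

Derivation:
Element change: A[3] -9 -> 13, delta = 22
For k < 3: P[k] unchanged, delta_P[k] = 0
For k >= 3: P[k] shifts by exactly 22
Delta array: [0, 0, 0, 22, 22, 22, 22, 22]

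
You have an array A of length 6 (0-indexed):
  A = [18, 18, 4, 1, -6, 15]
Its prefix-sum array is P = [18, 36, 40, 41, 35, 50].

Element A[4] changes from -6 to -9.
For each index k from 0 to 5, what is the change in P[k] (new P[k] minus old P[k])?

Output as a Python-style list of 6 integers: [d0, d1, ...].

Element change: A[4] -6 -> -9, delta = -3
For k < 4: P[k] unchanged, delta_P[k] = 0
For k >= 4: P[k] shifts by exactly -3
Delta array: [0, 0, 0, 0, -3, -3]

Answer: [0, 0, 0, 0, -3, -3]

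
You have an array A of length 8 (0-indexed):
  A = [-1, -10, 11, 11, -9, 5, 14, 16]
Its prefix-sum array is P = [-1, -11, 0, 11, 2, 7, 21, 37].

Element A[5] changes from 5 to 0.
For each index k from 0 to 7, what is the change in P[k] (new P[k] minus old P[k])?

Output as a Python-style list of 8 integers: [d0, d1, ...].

Element change: A[5] 5 -> 0, delta = -5
For k < 5: P[k] unchanged, delta_P[k] = 0
For k >= 5: P[k] shifts by exactly -5
Delta array: [0, 0, 0, 0, 0, -5, -5, -5]

Answer: [0, 0, 0, 0, 0, -5, -5, -5]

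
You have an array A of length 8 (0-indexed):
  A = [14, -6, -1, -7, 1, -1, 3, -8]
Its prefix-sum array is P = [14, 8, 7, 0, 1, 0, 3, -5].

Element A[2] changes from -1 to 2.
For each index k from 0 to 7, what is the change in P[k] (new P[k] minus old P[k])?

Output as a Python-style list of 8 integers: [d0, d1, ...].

Element change: A[2] -1 -> 2, delta = 3
For k < 2: P[k] unchanged, delta_P[k] = 0
For k >= 2: P[k] shifts by exactly 3
Delta array: [0, 0, 3, 3, 3, 3, 3, 3]

Answer: [0, 0, 3, 3, 3, 3, 3, 3]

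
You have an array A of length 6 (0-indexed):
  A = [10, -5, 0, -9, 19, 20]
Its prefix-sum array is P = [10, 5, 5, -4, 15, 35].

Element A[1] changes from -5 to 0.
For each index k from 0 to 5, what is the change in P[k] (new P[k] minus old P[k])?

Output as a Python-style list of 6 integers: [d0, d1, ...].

Element change: A[1] -5 -> 0, delta = 5
For k < 1: P[k] unchanged, delta_P[k] = 0
For k >= 1: P[k] shifts by exactly 5
Delta array: [0, 5, 5, 5, 5, 5]

Answer: [0, 5, 5, 5, 5, 5]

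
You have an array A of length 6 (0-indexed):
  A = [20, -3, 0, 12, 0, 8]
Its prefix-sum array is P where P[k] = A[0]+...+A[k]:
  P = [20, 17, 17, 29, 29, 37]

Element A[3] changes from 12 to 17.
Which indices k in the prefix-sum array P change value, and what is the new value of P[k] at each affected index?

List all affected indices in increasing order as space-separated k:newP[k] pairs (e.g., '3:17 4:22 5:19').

P[k] = A[0] + ... + A[k]
P[k] includes A[3] iff k >= 3
Affected indices: 3, 4, ..., 5; delta = 5
  P[3]: 29 + 5 = 34
  P[4]: 29 + 5 = 34
  P[5]: 37 + 5 = 42

Answer: 3:34 4:34 5:42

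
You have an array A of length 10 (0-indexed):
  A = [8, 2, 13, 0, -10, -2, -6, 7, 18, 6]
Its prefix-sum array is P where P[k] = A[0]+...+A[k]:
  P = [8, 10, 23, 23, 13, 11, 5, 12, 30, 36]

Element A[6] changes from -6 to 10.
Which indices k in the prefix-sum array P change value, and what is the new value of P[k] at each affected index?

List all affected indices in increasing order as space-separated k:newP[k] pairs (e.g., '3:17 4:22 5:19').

Answer: 6:21 7:28 8:46 9:52

Derivation:
P[k] = A[0] + ... + A[k]
P[k] includes A[6] iff k >= 6
Affected indices: 6, 7, ..., 9; delta = 16
  P[6]: 5 + 16 = 21
  P[7]: 12 + 16 = 28
  P[8]: 30 + 16 = 46
  P[9]: 36 + 16 = 52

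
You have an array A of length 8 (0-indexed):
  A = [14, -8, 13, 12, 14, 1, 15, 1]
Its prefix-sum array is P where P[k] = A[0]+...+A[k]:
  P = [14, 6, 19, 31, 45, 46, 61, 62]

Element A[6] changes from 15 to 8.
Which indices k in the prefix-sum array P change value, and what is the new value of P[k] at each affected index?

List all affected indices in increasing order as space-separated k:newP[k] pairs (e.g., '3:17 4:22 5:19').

P[k] = A[0] + ... + A[k]
P[k] includes A[6] iff k >= 6
Affected indices: 6, 7, ..., 7; delta = -7
  P[6]: 61 + -7 = 54
  P[7]: 62 + -7 = 55

Answer: 6:54 7:55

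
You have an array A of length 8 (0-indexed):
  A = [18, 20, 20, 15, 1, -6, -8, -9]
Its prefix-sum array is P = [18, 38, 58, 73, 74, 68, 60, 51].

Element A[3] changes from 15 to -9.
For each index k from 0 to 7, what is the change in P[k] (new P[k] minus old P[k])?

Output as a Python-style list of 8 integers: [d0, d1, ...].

Answer: [0, 0, 0, -24, -24, -24, -24, -24]

Derivation:
Element change: A[3] 15 -> -9, delta = -24
For k < 3: P[k] unchanged, delta_P[k] = 0
For k >= 3: P[k] shifts by exactly -24
Delta array: [0, 0, 0, -24, -24, -24, -24, -24]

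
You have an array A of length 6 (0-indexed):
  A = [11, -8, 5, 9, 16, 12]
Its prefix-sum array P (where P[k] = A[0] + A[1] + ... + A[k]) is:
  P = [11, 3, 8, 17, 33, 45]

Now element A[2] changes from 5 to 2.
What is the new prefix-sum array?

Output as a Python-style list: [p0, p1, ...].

Change: A[2] 5 -> 2, delta = -3
P[k] for k < 2: unchanged (A[2] not included)
P[k] for k >= 2: shift by delta = -3
  P[0] = 11 + 0 = 11
  P[1] = 3 + 0 = 3
  P[2] = 8 + -3 = 5
  P[3] = 17 + -3 = 14
  P[4] = 33 + -3 = 30
  P[5] = 45 + -3 = 42

Answer: [11, 3, 5, 14, 30, 42]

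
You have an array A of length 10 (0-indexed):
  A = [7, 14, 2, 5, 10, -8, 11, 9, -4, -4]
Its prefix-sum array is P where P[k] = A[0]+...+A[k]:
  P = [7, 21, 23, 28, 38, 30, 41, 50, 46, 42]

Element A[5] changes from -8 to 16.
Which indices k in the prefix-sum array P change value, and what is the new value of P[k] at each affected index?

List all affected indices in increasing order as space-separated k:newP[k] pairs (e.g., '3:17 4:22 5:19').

Answer: 5:54 6:65 7:74 8:70 9:66

Derivation:
P[k] = A[0] + ... + A[k]
P[k] includes A[5] iff k >= 5
Affected indices: 5, 6, ..., 9; delta = 24
  P[5]: 30 + 24 = 54
  P[6]: 41 + 24 = 65
  P[7]: 50 + 24 = 74
  P[8]: 46 + 24 = 70
  P[9]: 42 + 24 = 66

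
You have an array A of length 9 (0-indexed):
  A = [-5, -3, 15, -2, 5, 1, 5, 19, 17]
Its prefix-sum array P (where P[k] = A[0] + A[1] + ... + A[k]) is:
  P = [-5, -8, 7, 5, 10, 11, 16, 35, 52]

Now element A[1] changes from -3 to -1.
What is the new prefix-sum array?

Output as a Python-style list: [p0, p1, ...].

Answer: [-5, -6, 9, 7, 12, 13, 18, 37, 54]

Derivation:
Change: A[1] -3 -> -1, delta = 2
P[k] for k < 1: unchanged (A[1] not included)
P[k] for k >= 1: shift by delta = 2
  P[0] = -5 + 0 = -5
  P[1] = -8 + 2 = -6
  P[2] = 7 + 2 = 9
  P[3] = 5 + 2 = 7
  P[4] = 10 + 2 = 12
  P[5] = 11 + 2 = 13
  P[6] = 16 + 2 = 18
  P[7] = 35 + 2 = 37
  P[8] = 52 + 2 = 54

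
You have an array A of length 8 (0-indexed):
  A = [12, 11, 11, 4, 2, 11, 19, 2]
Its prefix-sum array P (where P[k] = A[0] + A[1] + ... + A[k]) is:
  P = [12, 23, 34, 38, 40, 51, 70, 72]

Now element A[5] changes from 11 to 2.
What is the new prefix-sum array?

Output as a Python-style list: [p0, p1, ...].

Change: A[5] 11 -> 2, delta = -9
P[k] for k < 5: unchanged (A[5] not included)
P[k] for k >= 5: shift by delta = -9
  P[0] = 12 + 0 = 12
  P[1] = 23 + 0 = 23
  P[2] = 34 + 0 = 34
  P[3] = 38 + 0 = 38
  P[4] = 40 + 0 = 40
  P[5] = 51 + -9 = 42
  P[6] = 70 + -9 = 61
  P[7] = 72 + -9 = 63

Answer: [12, 23, 34, 38, 40, 42, 61, 63]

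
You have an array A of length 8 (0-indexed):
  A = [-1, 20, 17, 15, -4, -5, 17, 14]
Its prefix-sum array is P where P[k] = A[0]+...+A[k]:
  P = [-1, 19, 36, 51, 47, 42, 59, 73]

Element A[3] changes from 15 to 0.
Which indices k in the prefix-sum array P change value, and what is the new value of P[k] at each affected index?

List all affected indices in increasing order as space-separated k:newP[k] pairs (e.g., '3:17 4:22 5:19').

Answer: 3:36 4:32 5:27 6:44 7:58

Derivation:
P[k] = A[0] + ... + A[k]
P[k] includes A[3] iff k >= 3
Affected indices: 3, 4, ..., 7; delta = -15
  P[3]: 51 + -15 = 36
  P[4]: 47 + -15 = 32
  P[5]: 42 + -15 = 27
  P[6]: 59 + -15 = 44
  P[7]: 73 + -15 = 58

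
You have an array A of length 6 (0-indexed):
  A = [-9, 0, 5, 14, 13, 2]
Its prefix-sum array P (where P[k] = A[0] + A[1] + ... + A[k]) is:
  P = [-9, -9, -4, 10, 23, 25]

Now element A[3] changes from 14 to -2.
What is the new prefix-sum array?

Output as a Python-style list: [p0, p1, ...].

Answer: [-9, -9, -4, -6, 7, 9]

Derivation:
Change: A[3] 14 -> -2, delta = -16
P[k] for k < 3: unchanged (A[3] not included)
P[k] for k >= 3: shift by delta = -16
  P[0] = -9 + 0 = -9
  P[1] = -9 + 0 = -9
  P[2] = -4 + 0 = -4
  P[3] = 10 + -16 = -6
  P[4] = 23 + -16 = 7
  P[5] = 25 + -16 = 9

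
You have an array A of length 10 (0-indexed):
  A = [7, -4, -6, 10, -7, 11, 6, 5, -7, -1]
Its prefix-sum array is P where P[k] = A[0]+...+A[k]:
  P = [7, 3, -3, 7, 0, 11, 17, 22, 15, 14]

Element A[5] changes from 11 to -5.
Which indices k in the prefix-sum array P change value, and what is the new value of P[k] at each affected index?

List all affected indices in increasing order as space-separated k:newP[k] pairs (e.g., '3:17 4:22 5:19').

P[k] = A[0] + ... + A[k]
P[k] includes A[5] iff k >= 5
Affected indices: 5, 6, ..., 9; delta = -16
  P[5]: 11 + -16 = -5
  P[6]: 17 + -16 = 1
  P[7]: 22 + -16 = 6
  P[8]: 15 + -16 = -1
  P[9]: 14 + -16 = -2

Answer: 5:-5 6:1 7:6 8:-1 9:-2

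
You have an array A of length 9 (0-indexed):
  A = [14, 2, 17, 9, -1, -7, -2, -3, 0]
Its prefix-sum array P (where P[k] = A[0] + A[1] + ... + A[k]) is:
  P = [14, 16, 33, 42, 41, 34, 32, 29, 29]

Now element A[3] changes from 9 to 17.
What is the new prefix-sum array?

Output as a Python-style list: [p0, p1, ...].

Change: A[3] 9 -> 17, delta = 8
P[k] for k < 3: unchanged (A[3] not included)
P[k] for k >= 3: shift by delta = 8
  P[0] = 14 + 0 = 14
  P[1] = 16 + 0 = 16
  P[2] = 33 + 0 = 33
  P[3] = 42 + 8 = 50
  P[4] = 41 + 8 = 49
  P[5] = 34 + 8 = 42
  P[6] = 32 + 8 = 40
  P[7] = 29 + 8 = 37
  P[8] = 29 + 8 = 37

Answer: [14, 16, 33, 50, 49, 42, 40, 37, 37]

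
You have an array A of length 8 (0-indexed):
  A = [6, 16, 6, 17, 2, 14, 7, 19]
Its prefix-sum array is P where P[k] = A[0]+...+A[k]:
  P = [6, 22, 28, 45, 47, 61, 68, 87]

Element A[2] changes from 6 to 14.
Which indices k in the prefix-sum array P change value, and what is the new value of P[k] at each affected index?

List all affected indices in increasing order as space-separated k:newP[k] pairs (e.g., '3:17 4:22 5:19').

Answer: 2:36 3:53 4:55 5:69 6:76 7:95

Derivation:
P[k] = A[0] + ... + A[k]
P[k] includes A[2] iff k >= 2
Affected indices: 2, 3, ..., 7; delta = 8
  P[2]: 28 + 8 = 36
  P[3]: 45 + 8 = 53
  P[4]: 47 + 8 = 55
  P[5]: 61 + 8 = 69
  P[6]: 68 + 8 = 76
  P[7]: 87 + 8 = 95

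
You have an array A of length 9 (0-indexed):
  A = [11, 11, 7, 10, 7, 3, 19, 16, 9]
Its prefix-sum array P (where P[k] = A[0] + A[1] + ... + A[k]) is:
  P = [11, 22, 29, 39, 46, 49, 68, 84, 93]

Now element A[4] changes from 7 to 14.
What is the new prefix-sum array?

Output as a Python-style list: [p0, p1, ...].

Change: A[4] 7 -> 14, delta = 7
P[k] for k < 4: unchanged (A[4] not included)
P[k] for k >= 4: shift by delta = 7
  P[0] = 11 + 0 = 11
  P[1] = 22 + 0 = 22
  P[2] = 29 + 0 = 29
  P[3] = 39 + 0 = 39
  P[4] = 46 + 7 = 53
  P[5] = 49 + 7 = 56
  P[6] = 68 + 7 = 75
  P[7] = 84 + 7 = 91
  P[8] = 93 + 7 = 100

Answer: [11, 22, 29, 39, 53, 56, 75, 91, 100]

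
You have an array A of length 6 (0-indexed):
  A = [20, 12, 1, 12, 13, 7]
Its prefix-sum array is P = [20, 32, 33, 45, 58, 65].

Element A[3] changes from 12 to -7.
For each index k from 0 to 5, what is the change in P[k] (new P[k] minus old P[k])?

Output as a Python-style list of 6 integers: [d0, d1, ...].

Answer: [0, 0, 0, -19, -19, -19]

Derivation:
Element change: A[3] 12 -> -7, delta = -19
For k < 3: P[k] unchanged, delta_P[k] = 0
For k >= 3: P[k] shifts by exactly -19
Delta array: [0, 0, 0, -19, -19, -19]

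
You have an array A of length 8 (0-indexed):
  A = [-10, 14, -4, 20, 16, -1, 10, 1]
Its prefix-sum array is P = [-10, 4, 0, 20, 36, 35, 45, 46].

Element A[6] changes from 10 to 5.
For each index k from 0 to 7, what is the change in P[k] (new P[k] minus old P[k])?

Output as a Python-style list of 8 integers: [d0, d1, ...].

Element change: A[6] 10 -> 5, delta = -5
For k < 6: P[k] unchanged, delta_P[k] = 0
For k >= 6: P[k] shifts by exactly -5
Delta array: [0, 0, 0, 0, 0, 0, -5, -5]

Answer: [0, 0, 0, 0, 0, 0, -5, -5]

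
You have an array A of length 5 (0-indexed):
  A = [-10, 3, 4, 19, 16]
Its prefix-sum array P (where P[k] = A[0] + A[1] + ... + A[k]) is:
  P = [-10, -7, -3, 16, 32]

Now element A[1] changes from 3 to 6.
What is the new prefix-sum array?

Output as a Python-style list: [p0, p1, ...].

Answer: [-10, -4, 0, 19, 35]

Derivation:
Change: A[1] 3 -> 6, delta = 3
P[k] for k < 1: unchanged (A[1] not included)
P[k] for k >= 1: shift by delta = 3
  P[0] = -10 + 0 = -10
  P[1] = -7 + 3 = -4
  P[2] = -3 + 3 = 0
  P[3] = 16 + 3 = 19
  P[4] = 32 + 3 = 35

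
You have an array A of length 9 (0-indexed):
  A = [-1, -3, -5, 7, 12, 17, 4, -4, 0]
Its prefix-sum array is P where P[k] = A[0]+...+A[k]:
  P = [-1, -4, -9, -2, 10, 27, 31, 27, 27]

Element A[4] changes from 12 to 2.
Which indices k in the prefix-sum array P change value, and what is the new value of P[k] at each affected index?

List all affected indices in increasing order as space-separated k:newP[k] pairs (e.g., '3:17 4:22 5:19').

Answer: 4:0 5:17 6:21 7:17 8:17

Derivation:
P[k] = A[0] + ... + A[k]
P[k] includes A[4] iff k >= 4
Affected indices: 4, 5, ..., 8; delta = -10
  P[4]: 10 + -10 = 0
  P[5]: 27 + -10 = 17
  P[6]: 31 + -10 = 21
  P[7]: 27 + -10 = 17
  P[8]: 27 + -10 = 17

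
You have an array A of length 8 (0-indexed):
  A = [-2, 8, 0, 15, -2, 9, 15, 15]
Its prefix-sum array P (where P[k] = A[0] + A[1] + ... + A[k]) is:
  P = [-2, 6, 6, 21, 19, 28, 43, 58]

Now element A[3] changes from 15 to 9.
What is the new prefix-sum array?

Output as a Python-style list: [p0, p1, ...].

Change: A[3] 15 -> 9, delta = -6
P[k] for k < 3: unchanged (A[3] not included)
P[k] for k >= 3: shift by delta = -6
  P[0] = -2 + 0 = -2
  P[1] = 6 + 0 = 6
  P[2] = 6 + 0 = 6
  P[3] = 21 + -6 = 15
  P[4] = 19 + -6 = 13
  P[5] = 28 + -6 = 22
  P[6] = 43 + -6 = 37
  P[7] = 58 + -6 = 52

Answer: [-2, 6, 6, 15, 13, 22, 37, 52]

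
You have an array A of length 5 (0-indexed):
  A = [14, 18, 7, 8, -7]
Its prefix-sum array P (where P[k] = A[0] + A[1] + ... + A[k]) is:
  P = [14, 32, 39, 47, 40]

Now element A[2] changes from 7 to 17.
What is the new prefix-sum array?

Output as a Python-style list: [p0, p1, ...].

Change: A[2] 7 -> 17, delta = 10
P[k] for k < 2: unchanged (A[2] not included)
P[k] for k >= 2: shift by delta = 10
  P[0] = 14 + 0 = 14
  P[1] = 32 + 0 = 32
  P[2] = 39 + 10 = 49
  P[3] = 47 + 10 = 57
  P[4] = 40 + 10 = 50

Answer: [14, 32, 49, 57, 50]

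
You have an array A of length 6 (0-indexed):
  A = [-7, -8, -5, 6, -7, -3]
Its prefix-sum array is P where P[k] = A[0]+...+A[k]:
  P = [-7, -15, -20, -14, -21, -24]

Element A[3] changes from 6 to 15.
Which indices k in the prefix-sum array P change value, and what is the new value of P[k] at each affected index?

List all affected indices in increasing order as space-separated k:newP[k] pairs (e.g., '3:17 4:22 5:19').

Answer: 3:-5 4:-12 5:-15

Derivation:
P[k] = A[0] + ... + A[k]
P[k] includes A[3] iff k >= 3
Affected indices: 3, 4, ..., 5; delta = 9
  P[3]: -14 + 9 = -5
  P[4]: -21 + 9 = -12
  P[5]: -24 + 9 = -15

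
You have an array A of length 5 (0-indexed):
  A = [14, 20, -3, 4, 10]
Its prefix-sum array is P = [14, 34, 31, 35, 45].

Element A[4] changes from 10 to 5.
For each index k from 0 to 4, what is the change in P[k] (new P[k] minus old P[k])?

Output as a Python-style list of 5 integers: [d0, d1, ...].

Answer: [0, 0, 0, 0, -5]

Derivation:
Element change: A[4] 10 -> 5, delta = -5
For k < 4: P[k] unchanged, delta_P[k] = 0
For k >= 4: P[k] shifts by exactly -5
Delta array: [0, 0, 0, 0, -5]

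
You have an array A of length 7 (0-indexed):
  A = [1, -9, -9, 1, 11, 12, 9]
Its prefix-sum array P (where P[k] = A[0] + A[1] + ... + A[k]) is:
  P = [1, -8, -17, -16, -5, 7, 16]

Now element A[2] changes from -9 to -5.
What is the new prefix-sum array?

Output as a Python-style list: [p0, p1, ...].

Answer: [1, -8, -13, -12, -1, 11, 20]

Derivation:
Change: A[2] -9 -> -5, delta = 4
P[k] for k < 2: unchanged (A[2] not included)
P[k] for k >= 2: shift by delta = 4
  P[0] = 1 + 0 = 1
  P[1] = -8 + 0 = -8
  P[2] = -17 + 4 = -13
  P[3] = -16 + 4 = -12
  P[4] = -5 + 4 = -1
  P[5] = 7 + 4 = 11
  P[6] = 16 + 4 = 20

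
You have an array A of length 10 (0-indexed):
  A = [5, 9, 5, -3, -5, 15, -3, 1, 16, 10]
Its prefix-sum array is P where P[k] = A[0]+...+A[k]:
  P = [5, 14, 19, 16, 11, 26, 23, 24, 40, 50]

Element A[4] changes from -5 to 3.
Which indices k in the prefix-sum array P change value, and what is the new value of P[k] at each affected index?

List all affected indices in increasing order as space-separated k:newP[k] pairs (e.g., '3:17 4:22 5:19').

Answer: 4:19 5:34 6:31 7:32 8:48 9:58

Derivation:
P[k] = A[0] + ... + A[k]
P[k] includes A[4] iff k >= 4
Affected indices: 4, 5, ..., 9; delta = 8
  P[4]: 11 + 8 = 19
  P[5]: 26 + 8 = 34
  P[6]: 23 + 8 = 31
  P[7]: 24 + 8 = 32
  P[8]: 40 + 8 = 48
  P[9]: 50 + 8 = 58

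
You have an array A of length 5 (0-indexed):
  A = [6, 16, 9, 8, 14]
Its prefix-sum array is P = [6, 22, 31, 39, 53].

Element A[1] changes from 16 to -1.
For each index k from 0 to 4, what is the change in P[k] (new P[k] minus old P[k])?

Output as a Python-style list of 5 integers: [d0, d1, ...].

Answer: [0, -17, -17, -17, -17]

Derivation:
Element change: A[1] 16 -> -1, delta = -17
For k < 1: P[k] unchanged, delta_P[k] = 0
For k >= 1: P[k] shifts by exactly -17
Delta array: [0, -17, -17, -17, -17]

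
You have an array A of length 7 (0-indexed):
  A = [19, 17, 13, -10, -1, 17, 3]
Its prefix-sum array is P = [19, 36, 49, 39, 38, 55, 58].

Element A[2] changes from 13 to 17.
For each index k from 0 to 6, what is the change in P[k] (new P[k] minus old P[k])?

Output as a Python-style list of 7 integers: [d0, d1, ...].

Answer: [0, 0, 4, 4, 4, 4, 4]

Derivation:
Element change: A[2] 13 -> 17, delta = 4
For k < 2: P[k] unchanged, delta_P[k] = 0
For k >= 2: P[k] shifts by exactly 4
Delta array: [0, 0, 4, 4, 4, 4, 4]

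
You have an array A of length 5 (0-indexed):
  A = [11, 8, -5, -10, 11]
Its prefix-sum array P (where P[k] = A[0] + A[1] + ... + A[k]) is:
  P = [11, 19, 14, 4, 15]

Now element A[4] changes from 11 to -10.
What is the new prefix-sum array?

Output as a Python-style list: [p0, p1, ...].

Answer: [11, 19, 14, 4, -6]

Derivation:
Change: A[4] 11 -> -10, delta = -21
P[k] for k < 4: unchanged (A[4] not included)
P[k] for k >= 4: shift by delta = -21
  P[0] = 11 + 0 = 11
  P[1] = 19 + 0 = 19
  P[2] = 14 + 0 = 14
  P[3] = 4 + 0 = 4
  P[4] = 15 + -21 = -6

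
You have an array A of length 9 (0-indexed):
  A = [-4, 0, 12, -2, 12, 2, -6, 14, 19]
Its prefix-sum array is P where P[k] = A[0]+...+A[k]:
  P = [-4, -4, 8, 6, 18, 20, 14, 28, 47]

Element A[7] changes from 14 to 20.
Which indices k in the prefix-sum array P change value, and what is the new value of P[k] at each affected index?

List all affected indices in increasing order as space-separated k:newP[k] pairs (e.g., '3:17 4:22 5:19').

Answer: 7:34 8:53

Derivation:
P[k] = A[0] + ... + A[k]
P[k] includes A[7] iff k >= 7
Affected indices: 7, 8, ..., 8; delta = 6
  P[7]: 28 + 6 = 34
  P[8]: 47 + 6 = 53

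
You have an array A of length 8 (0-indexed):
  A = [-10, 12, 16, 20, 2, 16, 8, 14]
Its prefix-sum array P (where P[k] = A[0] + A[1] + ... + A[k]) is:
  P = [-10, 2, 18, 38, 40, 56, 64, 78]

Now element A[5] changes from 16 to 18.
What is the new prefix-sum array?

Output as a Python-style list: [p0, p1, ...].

Answer: [-10, 2, 18, 38, 40, 58, 66, 80]

Derivation:
Change: A[5] 16 -> 18, delta = 2
P[k] for k < 5: unchanged (A[5] not included)
P[k] for k >= 5: shift by delta = 2
  P[0] = -10 + 0 = -10
  P[1] = 2 + 0 = 2
  P[2] = 18 + 0 = 18
  P[3] = 38 + 0 = 38
  P[4] = 40 + 0 = 40
  P[5] = 56 + 2 = 58
  P[6] = 64 + 2 = 66
  P[7] = 78 + 2 = 80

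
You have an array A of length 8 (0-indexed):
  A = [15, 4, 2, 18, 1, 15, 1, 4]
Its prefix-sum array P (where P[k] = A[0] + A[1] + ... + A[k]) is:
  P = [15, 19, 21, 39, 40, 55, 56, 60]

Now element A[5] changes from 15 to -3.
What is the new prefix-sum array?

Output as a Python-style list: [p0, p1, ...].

Answer: [15, 19, 21, 39, 40, 37, 38, 42]

Derivation:
Change: A[5] 15 -> -3, delta = -18
P[k] for k < 5: unchanged (A[5] not included)
P[k] for k >= 5: shift by delta = -18
  P[0] = 15 + 0 = 15
  P[1] = 19 + 0 = 19
  P[2] = 21 + 0 = 21
  P[3] = 39 + 0 = 39
  P[4] = 40 + 0 = 40
  P[5] = 55 + -18 = 37
  P[6] = 56 + -18 = 38
  P[7] = 60 + -18 = 42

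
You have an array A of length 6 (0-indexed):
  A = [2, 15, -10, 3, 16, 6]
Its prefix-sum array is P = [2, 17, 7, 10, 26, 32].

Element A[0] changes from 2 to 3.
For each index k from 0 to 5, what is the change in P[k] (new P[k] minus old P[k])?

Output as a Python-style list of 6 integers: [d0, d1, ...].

Element change: A[0] 2 -> 3, delta = 1
For k < 0: P[k] unchanged, delta_P[k] = 0
For k >= 0: P[k] shifts by exactly 1
Delta array: [1, 1, 1, 1, 1, 1]

Answer: [1, 1, 1, 1, 1, 1]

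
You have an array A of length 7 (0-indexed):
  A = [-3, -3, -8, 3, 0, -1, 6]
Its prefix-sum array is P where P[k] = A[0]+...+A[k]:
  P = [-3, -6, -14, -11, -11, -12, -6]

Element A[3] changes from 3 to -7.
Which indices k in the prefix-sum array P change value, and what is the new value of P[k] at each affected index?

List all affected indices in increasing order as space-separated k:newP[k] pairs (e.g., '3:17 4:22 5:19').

P[k] = A[0] + ... + A[k]
P[k] includes A[3] iff k >= 3
Affected indices: 3, 4, ..., 6; delta = -10
  P[3]: -11 + -10 = -21
  P[4]: -11 + -10 = -21
  P[5]: -12 + -10 = -22
  P[6]: -6 + -10 = -16

Answer: 3:-21 4:-21 5:-22 6:-16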